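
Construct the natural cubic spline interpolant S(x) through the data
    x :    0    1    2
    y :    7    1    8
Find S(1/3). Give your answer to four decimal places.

4.0370

Put σ_i = S'' at the i-th knot. Here h = (1, 1) and Δ = (-6, 7), so the interior equations h_(i-1)·σ_(i-1) + 2(h_(i-1)+h_i)·σ_i + h_i·σ_(i+1) = 6(Δ_i − Δ_(i-1)) read
  1·σ_0 + 4·σ_1 + 1·σ_2 = 6(Δ_1 - Δ_0) = 78
Natural end conditions: σ_0 = σ_2 = 0.
Forward elimination and back-substitution give σ_0 = 0, σ_1 = 39/2, σ_2 = 0.
On [0, 1], S(x) = 7 - 37/4·x + 0·x² + 13/4·x³.
With x = 1/3: S(1/3) = 109/27.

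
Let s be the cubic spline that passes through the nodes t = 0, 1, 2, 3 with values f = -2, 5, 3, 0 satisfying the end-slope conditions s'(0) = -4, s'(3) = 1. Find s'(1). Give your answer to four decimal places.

6.1333

Put m_i = s'' at the i-th knot. Here h = (1, 1, 1) and Δ = (7, -2, -3), so the interior equations h_(i-1)·m_(i-1) + 2(h_(i-1)+h_i)·m_i + h_i·m_(i+1) = 6(Δ_i − Δ_(i-1)) read
  1·m_0 + 4·m_1 + 1·m_2 = 6(Δ_1 - Δ_0) = -54
  1·m_1 + 4·m_2 + 1·m_3 = 6(Δ_2 - Δ_1) = -6
Clamped end conditions give two more equations: 2h_0·m_0 + h_0·m_1 = 6(Δ_0 - s'(0)) = 66 and h_2·m_2 + 2h_2·m_3 = 6(s'(3) - Δ_2) = 24.
Solving: m_0 = 686/15, m_1 = -382/15, m_2 = 32/15, m_3 = 164/15.
On [1, 2], s'(t) = b_1 + 2c_1·(t - 1) + 3d_1·(t - 1)² with b_1 = Δ_1 - h_1(2m_1 + m_2)/6 = 92/15, c_1 = m_1/2 = -191/15, d_1 = (m_2 - m_1)/(6h_1) = 23/5. So s'(1) = 92/15.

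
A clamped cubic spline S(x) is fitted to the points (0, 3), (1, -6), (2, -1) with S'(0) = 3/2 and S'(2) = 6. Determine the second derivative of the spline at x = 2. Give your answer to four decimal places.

-15.7500

Let m_i = S''(x_i). Step sizes h_i = 1, 1; slopes of the chords Δ_i = (y_(i+1) - y_i)/h_i = -9, 5.
  1·m_0 + 4·m_1 + 1·m_2 = 6(Δ_1 - Δ_0) = 84
Clamped end conditions give two more equations: 2h_0·m_0 + h_0·m_1 = 6(Δ_0 - S'(0)) = -63 and h_1·m_1 + 2h_1·m_2 = 6(S'(2) - Δ_1) = 6.
Hence m_0 = -201/4, m_1 = 75/2, m_2 = -63/4.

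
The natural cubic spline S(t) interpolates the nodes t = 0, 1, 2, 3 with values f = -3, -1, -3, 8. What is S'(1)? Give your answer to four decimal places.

-1.8667

With σ_i denoting the second derivative at x_i, h_i = 1, 1, 1, and Δ_i = (y_(i+1) − y_i)/h_i = 2, -2, 11:
  1·σ_0 + 4·σ_1 + 1·σ_2 = 6(Δ_1 - Δ_0) = -24
  1·σ_1 + 4·σ_2 + 1·σ_3 = 6(Δ_2 - Δ_1) = 78
Natural end conditions: σ_0 = σ_3 = 0.
Solving the tridiagonal system: σ_0 = 0, σ_1 = -58/5, σ_2 = 112/5, σ_3 = 0.
On [1, 2], S'(t) = b_1 + 2c_1·(t - 1) + 3d_1·(t - 1)² with b_1 = Δ_1 - h_1(2σ_1 + σ_2)/6 = -28/15, c_1 = σ_1/2 = -29/5, d_1 = (σ_2 - σ_1)/(6h_1) = 17/3. So S'(1) = -28/15.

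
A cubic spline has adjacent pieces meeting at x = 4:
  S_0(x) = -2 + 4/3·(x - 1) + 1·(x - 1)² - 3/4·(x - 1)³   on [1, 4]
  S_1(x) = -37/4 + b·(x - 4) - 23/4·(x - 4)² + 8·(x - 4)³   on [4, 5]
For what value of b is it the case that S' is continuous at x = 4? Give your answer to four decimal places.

-12.9167

S_0'(x) = 4/3 + 2·(x - 1) - 9/4·(x - 1)², so S_0'(4) = -155/12. On the right, S_1'(4) = b, so b = -155/12.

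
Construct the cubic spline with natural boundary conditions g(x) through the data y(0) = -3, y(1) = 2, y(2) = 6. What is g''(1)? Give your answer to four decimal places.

-1.5000

Put M_i = g'' at the i-th knot. Here h = (1, 1) and Δ = (5, 4), so the interior equations h_(i-1)·M_(i-1) + 2(h_(i-1)+h_i)·M_i + h_i·M_(i+1) = 6(Δ_i − Δ_(i-1)) read
  1·M_0 + 4·M_1 + 1·M_2 = 6(Δ_1 - Δ_0) = -6
Natural end conditions: M_0 = M_2 = 0.
Hence M_0 = 0, M_1 = -3/2, M_2 = 0.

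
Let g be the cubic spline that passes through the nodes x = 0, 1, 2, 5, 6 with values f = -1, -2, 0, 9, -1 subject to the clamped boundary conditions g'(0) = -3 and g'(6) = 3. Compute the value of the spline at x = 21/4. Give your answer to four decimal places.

Write m_i for g''(x_i). With h_i = 1, 1, 3, 1 and divided differences Δ_i = -1, 2, 3, -10, the continuity of g' gives the tridiagonal system
  1·m_0 + 4·m_1 + 1·m_2 = 6(Δ_1 - Δ_0) = 18
  1·m_1 + 8·m_2 + 3·m_3 = 6(Δ_2 - Δ_1) = 6
  3·m_2 + 8·m_3 + 1·m_4 = 6(Δ_3 - Δ_2) = -78
Clamped end conditions give two more equations: 2h_0·m_0 + h_0·m_1 = 6(Δ_0 - g'(0)) = 12 and h_3·m_3 + 2h_3·m_4 = 6(g'(6) - Δ_3) = 78.
Solving: m_0 = 102/19, m_1 = 24/19, m_2 = 144/19, m_3 = -354/19, m_4 = 918/19.
On [5, 6], g(x) = 9 - 225/19·(x - 5) - 177/19·(x - 5)² + 212/19·(x - 5)³.
With (x - 5) = 1/4: g(21/4) = 107/19.

5.6316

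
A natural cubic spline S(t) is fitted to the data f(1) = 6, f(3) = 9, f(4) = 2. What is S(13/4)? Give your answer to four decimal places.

7.7148

Put M_i = S'' at the i-th knot. Here h = (2, 1) and Δ = (3/2, -7), so the interior equations h_(i-1)·M_(i-1) + 2(h_(i-1)+h_i)·M_i + h_i·M_(i+1) = 6(Δ_i − Δ_(i-1)) read
  2·M_0 + 6·M_1 + 1·M_2 = 6(Δ_1 - Δ_0) = -51
Natural end conditions: M_0 = M_2 = 0.
Solving the tridiagonal system: M_0 = 0, M_1 = -17/2, M_2 = 0.
On [3, 4], S(t) = 9 - 25/6·(t - 3) - 17/4·(t - 3)² + 17/12·(t - 3)³.
With (t - 3) = 1/4: S(13/4) = 1975/256.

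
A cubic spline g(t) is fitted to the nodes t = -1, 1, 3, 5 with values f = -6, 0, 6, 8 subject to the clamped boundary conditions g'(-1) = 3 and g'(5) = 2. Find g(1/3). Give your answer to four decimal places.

Write m_i for g''(x_i). With h_i = 2, 2, 2 and divided differences Δ_i = 3, 3, 1, the continuity of g' gives the tridiagonal system
  2·m_0 + 8·m_1 + 2·m_2 = 6(Δ_1 - Δ_0) = 0
  2·m_1 + 8·m_2 + 2·m_3 = 6(Δ_2 - Δ_1) = -12
Clamped end conditions give two more equations: 2h_0·m_0 + h_0·m_1 = 6(Δ_0 - g'(-1)) = 0 and h_2·m_2 + 2h_2·m_3 = 6(g'(5) - Δ_2) = 6.
Hence m_0 = -1/3, m_1 = 2/3, m_2 = -7/3, m_3 = 8/3.
On [-1, 1], g(t) = -6 + 3·(t + 1) - 1/6·(t + 1)² + 1/12·(t + 1)³.
With (t + 1) = 4/3: g(1/3) = -170/81.

-2.0988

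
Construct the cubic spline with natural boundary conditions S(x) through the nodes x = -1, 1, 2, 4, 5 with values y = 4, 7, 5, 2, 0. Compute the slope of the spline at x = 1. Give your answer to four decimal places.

Let M_i = S''(x_i). Step sizes h_i = 2, 1, 2, 1; slopes of the chords Δ_i = (y_(i+1) - y_i)/h_i = 3/2, -2, -3/2, -2.
  2·M_0 + 6·M_1 + 1·M_2 = 6(Δ_1 - Δ_0) = -21
  1·M_1 + 6·M_2 + 2·M_3 = 6(Δ_2 - Δ_1) = 3
  2·M_2 + 6·M_3 + 1·M_4 = 6(Δ_3 - Δ_2) = -3
Natural end conditions: M_0 = M_4 = 0.
Hence M_0 = 0, M_1 = -116/31, M_2 = 45/31, M_3 = -61/62, M_4 = 0.
On [1, 2], S'(x) = b_1 + 2c_1·(x - 1) + 3d_1·(x - 1)² with b_1 = Δ_1 - h_1(2M_1 + M_2)/6 = -185/186, c_1 = M_1/2 = -58/31, d_1 = (M_2 - M_1)/(6h_1) = 161/186. So S'(1) = -185/186.

-0.9946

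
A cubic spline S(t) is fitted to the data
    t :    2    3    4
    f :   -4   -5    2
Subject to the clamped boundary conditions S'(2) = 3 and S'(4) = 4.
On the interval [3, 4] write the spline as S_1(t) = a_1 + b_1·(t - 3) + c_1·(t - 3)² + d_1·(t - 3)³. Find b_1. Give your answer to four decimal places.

2.7500

Let m_i = S''(x_i). Step sizes h_i = 1, 1; slopes of the chords Δ_i = (y_(i+1) - y_i)/h_i = -1, 7.
  1·m_0 + 4·m_1 + 1·m_2 = 6(Δ_1 - Δ_0) = 48
Clamped end conditions give two more equations: 2h_0·m_0 + h_0·m_1 = 6(Δ_0 - S'(2)) = -24 and h_1·m_1 + 2h_1·m_2 = 6(S'(4) - Δ_1) = -18.
Solving the tridiagonal system: m_0 = -47/2, m_1 = 23, m_2 = -41/2.
On [3, 4], with S_1(t) = a_1 + b_1·(t - 3) + c_1·(t - 3)² + d_1·(t - 3)³: c_1 = m_1/2 = 23/2, d_1 = (m_2 - m_1)/(6h_1) = -29/4, b_1 = Δ_1 - h_1(2m_1 + m_2)/6 = 11/4.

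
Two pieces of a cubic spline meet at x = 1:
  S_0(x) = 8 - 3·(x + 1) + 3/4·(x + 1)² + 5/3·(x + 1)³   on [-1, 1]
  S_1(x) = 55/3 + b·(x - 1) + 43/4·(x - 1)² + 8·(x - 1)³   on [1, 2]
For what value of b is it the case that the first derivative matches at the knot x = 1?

20

S_0'(x) = -3 + 3/2·(x + 1) + 5·(x + 1)², so S_0'(1) = 20. On the right, S_1'(1) = b, so b = 20.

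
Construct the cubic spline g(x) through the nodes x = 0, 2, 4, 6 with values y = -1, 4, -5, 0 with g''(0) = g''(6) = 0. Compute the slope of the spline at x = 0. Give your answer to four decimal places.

4.8333

Let m_i = g''(x_i). Step sizes h_i = 2, 2, 2; slopes of the chords Δ_i = (y_(i+1) - y_i)/h_i = 5/2, -9/2, 5/2.
  2·m_0 + 8·m_1 + 2·m_2 = 6(Δ_1 - Δ_0) = -42
  2·m_1 + 8·m_2 + 2·m_3 = 6(Δ_2 - Δ_1) = 42
Natural end conditions: m_0 = m_3 = 0.
Solving the tridiagonal system: m_0 = 0, m_1 = -7, m_2 = 7, m_3 = 0.
On [0, 2], g'(x) = b_0 + 2c_0·x + 3d_0·x² with b_0 = Δ_0 - h_0(2m_0 + m_1)/6 = 29/6, c_0 = m_0/2 = 0, d_0 = (m_1 - m_0)/(6h_0) = -7/12. So g'(0) = 29/6.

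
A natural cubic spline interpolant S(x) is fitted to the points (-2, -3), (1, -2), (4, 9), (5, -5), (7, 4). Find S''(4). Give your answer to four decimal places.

-18.2824

Write σ_i for S''(x_i). With h_i = 3, 3, 1, 2 and divided differences Δ_i = 1/3, 11/3, -14, 9/2, the continuity of S' gives the tridiagonal system
  3·σ_0 + 12·σ_1 + 3·σ_2 = 6(Δ_1 - Δ_0) = 20
  3·σ_1 + 8·σ_2 + 1·σ_3 = 6(Δ_2 - Δ_1) = -106
  1·σ_2 + 6·σ_3 + 2·σ_4 = 6(Δ_3 - Δ_2) = 111
Natural end conditions: σ_0 = σ_4 = 0.
Hence σ_0 = 0, σ_1 = 3181/510, σ_2 = -1554/85, σ_3 = 3663/170, σ_4 = 0.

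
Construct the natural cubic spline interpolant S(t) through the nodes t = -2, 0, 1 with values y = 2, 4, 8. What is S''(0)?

Let M_i = S''(x_i). Step sizes h_i = 2, 1; slopes of the chords Δ_i = (y_(i+1) - y_i)/h_i = 1, 4.
  2·M_0 + 6·M_1 + 1·M_2 = 6(Δ_1 - Δ_0) = 18
Natural end conditions: M_0 = M_2 = 0.
Solving the tridiagonal system: M_0 = 0, M_1 = 3, M_2 = 0.

3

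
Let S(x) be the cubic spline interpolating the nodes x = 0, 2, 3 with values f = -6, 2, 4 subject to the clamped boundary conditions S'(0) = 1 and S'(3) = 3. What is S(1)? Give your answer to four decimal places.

With m_i denoting the second derivative at x_i, h_i = 2, 1, and Δ_i = (y_(i+1) − y_i)/h_i = 4, 2:
  2·m_0 + 6·m_1 + 1·m_2 = 6(Δ_1 - Δ_0) = -12
Clamped end conditions give two more equations: 2h_0·m_0 + h_0·m_1 = 6(Δ_0 - S'(0)) = 18 and h_1·m_1 + 2h_1·m_2 = 6(S'(3) - Δ_1) = 6.
Solving: m_0 = 43/6, m_1 = -16/3, m_2 = 17/3.
On [0, 2], S(x) = -6 + 1·x + 43/12·x² - 25/24·x³.
With x = 1: S(1) = -59/24.

-2.4583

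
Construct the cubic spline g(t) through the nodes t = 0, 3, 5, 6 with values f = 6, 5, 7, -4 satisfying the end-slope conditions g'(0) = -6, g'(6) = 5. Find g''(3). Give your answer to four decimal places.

4.4561

Let σ_i = g''(x_i). Step sizes h_i = 3, 2, 1; slopes of the chords Δ_i = (y_(i+1) - y_i)/h_i = -1/3, 1, -11.
  3·σ_0 + 10·σ_1 + 2·σ_2 = 6(Δ_1 - Δ_0) = 8
  2·σ_1 + 6·σ_2 + 1·σ_3 = 6(Δ_2 - Δ_1) = -72
Clamped end conditions give two more equations: 2h_0·σ_0 + h_0·σ_1 = 6(Δ_0 - g'(0)) = 34 and h_2·σ_2 + 2h_2·σ_3 = 6(g'(6) - Δ_2) = 96.
Solving: σ_0 = 196/57, σ_1 = 254/57, σ_2 = -1336/57, σ_3 = 3404/57.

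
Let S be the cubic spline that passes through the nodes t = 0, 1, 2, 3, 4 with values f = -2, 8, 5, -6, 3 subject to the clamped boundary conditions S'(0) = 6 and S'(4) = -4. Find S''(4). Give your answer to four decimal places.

-64.5357

With m_i denoting the second derivative at x_i, h_i = 1, 1, 1, 1, and Δ_i = (y_(i+1) − y_i)/h_i = 10, -3, -11, 9:
  1·m_0 + 4·m_1 + 1·m_2 = 6(Δ_1 - Δ_0) = -78
  1·m_1 + 4·m_2 + 1·m_3 = 6(Δ_2 - Δ_1) = -48
  1·m_2 + 4·m_3 + 1·m_4 = 6(Δ_3 - Δ_2) = 120
Clamped end conditions give two more equations: 2h_0·m_0 + h_0·m_1 = 6(Δ_0 - S'(0)) = 24 and h_3·m_3 + 2h_3·m_4 = 6(S'(4) - Δ_3) = -78.
Solving: m_0 = 617/28, m_1 = -281/14, m_2 = -79/4, m_3 = 715/14, m_4 = -1807/28.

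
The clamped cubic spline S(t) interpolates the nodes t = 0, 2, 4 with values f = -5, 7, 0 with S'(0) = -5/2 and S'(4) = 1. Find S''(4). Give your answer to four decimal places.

With M_i denoting the second derivative at x_i, h_i = 2, 2, and Δ_i = (y_(i+1) − y_i)/h_i = 6, -7/2:
  2·M_0 + 8·M_1 + 2·M_2 = 6(Δ_1 - Δ_0) = -57
Clamped end conditions give two more equations: 2h_0·M_0 + h_0·M_1 = 6(Δ_0 - S'(0)) = 51 and h_1·M_1 + 2h_1·M_2 = 6(S'(4) - Δ_1) = 27.
Solving: M_0 = 83/4, M_1 = -16, M_2 = 59/4.

14.7500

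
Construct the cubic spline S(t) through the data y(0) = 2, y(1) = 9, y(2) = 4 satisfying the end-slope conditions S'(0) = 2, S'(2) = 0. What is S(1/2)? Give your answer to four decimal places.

Put M_i = S'' at the i-th knot. Here h = (1, 1) and Δ = (7, -5), so the interior equations h_(i-1)·M_(i-1) + 2(h_(i-1)+h_i)·M_i + h_i·M_(i+1) = 6(Δ_i − Δ_(i-1)) read
  1·M_0 + 4·M_1 + 1·M_2 = 6(Δ_1 - Δ_0) = -72
Clamped end conditions give two more equations: 2h_0·M_0 + h_0·M_1 = 6(Δ_0 - S'(0)) = 30 and h_1·M_1 + 2h_1·M_2 = 6(S'(2) - Δ_1) = 30.
Solving the tridiagonal system: M_0 = 32, M_1 = -34, M_2 = 32.
On [0, 1], S(t) = 2 + 2·t + 16·t² - 11·t³.
With t = 1/2: S(1/2) = 45/8.

5.6250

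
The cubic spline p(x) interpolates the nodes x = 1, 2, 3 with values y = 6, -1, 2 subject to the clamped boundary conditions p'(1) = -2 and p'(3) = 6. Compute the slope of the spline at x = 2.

-4

Let M_i = p''(x_i). Step sizes h_i = 1, 1; slopes of the chords Δ_i = (y_(i+1) - y_i)/h_i = -7, 3.
  1·M_0 + 4·M_1 + 1·M_2 = 6(Δ_1 - Δ_0) = 60
Clamped end conditions give two more equations: 2h_0·M_0 + h_0·M_1 = 6(Δ_0 - p'(1)) = -30 and h_1·M_1 + 2h_1·M_2 = 6(p'(3) - Δ_1) = 18.
Solving the tridiagonal system: M_0 = -26, M_1 = 22, M_2 = -2.
On [2, 3], p'(x) = b_1 + 2c_1·(x - 2) + 3d_1·(x - 2)² with b_1 = Δ_1 - h_1(2M_1 + M_2)/6 = -4, c_1 = M_1/2 = 11, d_1 = (M_2 - M_1)/(6h_1) = -4. So p'(2) = -4.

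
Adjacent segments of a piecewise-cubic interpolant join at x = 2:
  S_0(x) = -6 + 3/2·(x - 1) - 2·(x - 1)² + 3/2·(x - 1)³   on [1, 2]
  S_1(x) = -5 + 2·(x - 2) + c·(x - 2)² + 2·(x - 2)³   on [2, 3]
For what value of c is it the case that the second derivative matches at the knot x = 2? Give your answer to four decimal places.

2.5000

S_0''(x) = -4 + 9·(x - 1), so S_0''(2) = 5. On the right, S_1''(2) = 2c, so c = 5/2.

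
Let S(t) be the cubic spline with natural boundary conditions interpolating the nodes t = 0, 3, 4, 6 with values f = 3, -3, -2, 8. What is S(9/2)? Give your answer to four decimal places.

Put σ_i = S'' at the i-th knot. Here h = (3, 1, 2) and Δ = (-2, 1, 5), so the interior equations h_(i-1)·σ_(i-1) + 2(h_(i-1)+h_i)·σ_i + h_i·σ_(i+1) = 6(Δ_i − Δ_(i-1)) read
  3·σ_0 + 8·σ_1 + 1·σ_2 = 6(Δ_1 - Δ_0) = 18
  1·σ_1 + 6·σ_2 + 2·σ_3 = 6(Δ_2 - Δ_1) = 24
Natural end conditions: σ_0 = σ_3 = 0.
Hence σ_0 = 0, σ_1 = 84/47, σ_2 = 174/47, σ_3 = 0.
On [4, 6], S(t) = -2 + 119/47·(t - 4) + 87/47·(t - 4)² - 29/94·(t - 4)³.
With (t - 4) = 1/2: S(9/2) = -233/752.

-0.3098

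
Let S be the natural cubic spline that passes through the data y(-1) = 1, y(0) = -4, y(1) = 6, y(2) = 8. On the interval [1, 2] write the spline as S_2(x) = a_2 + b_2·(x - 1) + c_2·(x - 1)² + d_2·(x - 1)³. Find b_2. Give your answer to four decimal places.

8.2667

Write m_i for S''(x_i). With h_i = 1, 1, 1 and divided differences Δ_i = -5, 10, 2, the continuity of S' gives the tridiagonal system
  1·m_0 + 4·m_1 + 1·m_2 = 6(Δ_1 - Δ_0) = 90
  1·m_1 + 4·m_2 + 1·m_3 = 6(Δ_2 - Δ_1) = -48
Natural end conditions: m_0 = m_3 = 0.
Solving the tridiagonal system: m_0 = 0, m_1 = 136/5, m_2 = -94/5, m_3 = 0.
On [1, 2], with S_2(x) = a_2 + b_2·(x - 1) + c_2·(x - 1)² + d_2·(x - 1)³: c_2 = m_2/2 = -47/5, d_2 = (m_3 - m_2)/(6h_2) = 47/15, b_2 = Δ_2 - h_2(2m_2 + m_3)/6 = 124/15.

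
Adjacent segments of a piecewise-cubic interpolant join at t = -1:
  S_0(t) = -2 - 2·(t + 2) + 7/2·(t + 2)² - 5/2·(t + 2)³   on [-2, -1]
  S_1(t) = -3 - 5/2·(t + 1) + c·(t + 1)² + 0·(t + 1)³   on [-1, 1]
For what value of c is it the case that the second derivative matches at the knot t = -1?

S_0''(t) = 7 - 15·(t + 2), so S_0''(-1) = -8. On the right, S_1''(-1) = 2c, so c = -4.

-4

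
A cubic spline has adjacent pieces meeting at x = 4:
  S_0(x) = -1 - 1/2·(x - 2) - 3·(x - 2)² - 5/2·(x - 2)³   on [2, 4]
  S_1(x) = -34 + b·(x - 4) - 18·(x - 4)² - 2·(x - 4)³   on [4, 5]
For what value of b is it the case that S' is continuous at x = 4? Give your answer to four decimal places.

S_0'(x) = -1/2 - 6·(x - 2) - 15/2·(x - 2)², so S_0'(4) = -85/2. On the right, S_1'(4) = b, so b = -85/2.

-42.5000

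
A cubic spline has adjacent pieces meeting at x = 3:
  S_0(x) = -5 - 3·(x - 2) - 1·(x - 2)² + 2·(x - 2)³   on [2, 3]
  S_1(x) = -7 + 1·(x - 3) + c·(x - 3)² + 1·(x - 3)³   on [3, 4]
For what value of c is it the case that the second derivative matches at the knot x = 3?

5

S_0''(x) = -2 + 12·(x - 2), so S_0''(3) = 10. On the right, S_1''(3) = 2c, so c = 5.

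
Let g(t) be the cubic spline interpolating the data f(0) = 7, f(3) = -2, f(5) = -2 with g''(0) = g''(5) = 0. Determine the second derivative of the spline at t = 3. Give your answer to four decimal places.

1.8000

With σ_i denoting the second derivative at x_i, h_i = 3, 2, and Δ_i = (y_(i+1) − y_i)/h_i = -3, 0:
  3·σ_0 + 10·σ_1 + 2·σ_2 = 6(Δ_1 - Δ_0) = 18
Natural end conditions: σ_0 = σ_2 = 0.
Solving the tridiagonal system: σ_0 = 0, σ_1 = 9/5, σ_2 = 0.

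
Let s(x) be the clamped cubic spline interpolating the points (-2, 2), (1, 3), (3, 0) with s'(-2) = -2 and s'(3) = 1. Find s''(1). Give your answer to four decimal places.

-3.4000

Put M_i = s'' at the i-th knot. Here h = (3, 2) and Δ = (1/3, -3/2), so the interior equations h_(i-1)·M_(i-1) + 2(h_(i-1)+h_i)·M_i + h_i·M_(i+1) = 6(Δ_i − Δ_(i-1)) read
  3·M_0 + 10·M_1 + 2·M_2 = 6(Δ_1 - Δ_0) = -11
Clamped end conditions give two more equations: 2h_0·M_0 + h_0·M_1 = 6(Δ_0 - s'(-2)) = 14 and h_1·M_1 + 2h_1·M_2 = 6(s'(3) - Δ_1) = 15.
Solving: M_0 = 121/30, M_1 = -17/5, M_2 = 109/20.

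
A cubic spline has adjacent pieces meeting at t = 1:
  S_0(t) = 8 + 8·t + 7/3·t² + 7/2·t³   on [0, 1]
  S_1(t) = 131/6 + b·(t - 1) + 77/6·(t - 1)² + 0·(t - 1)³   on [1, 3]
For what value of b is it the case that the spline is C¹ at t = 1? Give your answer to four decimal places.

S_0'(t) = 8 + 14/3·t + 21/2·t², so S_0'(1) = 139/6. On the right, S_1'(1) = b, so b = 139/6.

23.1667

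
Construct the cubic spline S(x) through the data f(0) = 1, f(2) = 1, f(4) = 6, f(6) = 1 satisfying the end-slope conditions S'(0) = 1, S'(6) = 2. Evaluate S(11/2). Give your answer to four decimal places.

Put M_i = S'' at the i-th knot. Here h = (2, 2, 2) and Δ = (0, 5/2, -5/2), so the interior equations h_(i-1)·M_(i-1) + 2(h_(i-1)+h_i)·M_i + h_i·M_(i+1) = 6(Δ_i − Δ_(i-1)) read
  2·M_0 + 8·M_1 + 2·M_2 = 6(Δ_1 - Δ_0) = 15
  2·M_1 + 8·M_2 + 2·M_3 = 6(Δ_2 - Δ_1) = -30
Clamped end conditions give two more equations: 2h_0·M_0 + h_0·M_1 = 6(Δ_0 - S'(0)) = -6 and h_2·M_2 + 2h_2·M_3 = 6(S'(6) - Δ_2) = 27.
Hence M_0 = -58/15, M_1 = 71/15, M_2 = -227/30, M_3 = 158/15.
On [4, 6], S(x) = 6 - 29/30·(x - 4) - 227/60·(x - 4)² + 181/120·(x - 4)³.
With (x - 4) = 3/2: S(11/2) = 361/320.

1.1281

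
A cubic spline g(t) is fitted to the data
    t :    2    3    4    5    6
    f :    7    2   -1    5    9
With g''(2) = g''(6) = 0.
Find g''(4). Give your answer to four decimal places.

15.4286

With m_i denoting the second derivative at x_i, h_i = 1, 1, 1, 1, and Δ_i = (y_(i+1) − y_i)/h_i = -5, -3, 6, 4:
  1·m_0 + 4·m_1 + 1·m_2 = 6(Δ_1 - Δ_0) = 12
  1·m_1 + 4·m_2 + 1·m_3 = 6(Δ_2 - Δ_1) = 54
  1·m_2 + 4·m_3 + 1·m_4 = 6(Δ_3 - Δ_2) = -12
Natural end conditions: m_0 = m_4 = 0.
Solving: m_0 = 0, m_1 = -6/7, m_2 = 108/7, m_3 = -48/7, m_4 = 0.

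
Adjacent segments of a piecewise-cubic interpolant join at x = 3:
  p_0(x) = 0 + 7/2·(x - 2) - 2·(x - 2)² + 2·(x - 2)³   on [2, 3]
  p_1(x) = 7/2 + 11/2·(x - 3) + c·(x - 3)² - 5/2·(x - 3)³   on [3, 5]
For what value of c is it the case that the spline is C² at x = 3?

p_0''(x) = -4 + 12·(x - 2), so p_0''(3) = 8. On the right, p_1''(3) = 2c, so c = 4.

4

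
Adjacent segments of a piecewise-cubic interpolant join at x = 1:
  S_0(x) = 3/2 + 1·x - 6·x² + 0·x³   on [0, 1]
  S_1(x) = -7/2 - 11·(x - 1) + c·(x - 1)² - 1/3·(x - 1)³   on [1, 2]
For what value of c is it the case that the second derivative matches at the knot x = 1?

S_0''(x) = -12 + 0·x, so S_0''(1) = -12. On the right, S_1''(1) = 2c, so c = -6.

-6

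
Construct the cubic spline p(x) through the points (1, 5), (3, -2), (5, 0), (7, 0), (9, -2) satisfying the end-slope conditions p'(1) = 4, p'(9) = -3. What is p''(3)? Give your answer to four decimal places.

With M_i denoting the second derivative at x_i, h_i = 2, 2, 2, 2, and Δ_i = (y_(i+1) − y_i)/h_i = -7/2, 1, 0, -1:
  2·M_0 + 8·M_1 + 2·M_2 = 6(Δ_1 - Δ_0) = 27
  2·M_1 + 8·M_2 + 2·M_3 = 6(Δ_2 - Δ_1) = -6
  2·M_2 + 8·M_3 + 2·M_4 = 6(Δ_3 - Δ_2) = -6
Clamped end conditions give two more equations: 2h_0·M_0 + h_0·M_1 = 6(Δ_0 - p'(1)) = -45 and h_3·M_3 + 2h_3·M_4 = 6(p'(9) - Δ_3) = -12.
Solving: M_0 = -1703/112, M_1 = 443/56, M_2 = -47/16, M_3 = 47/56, M_4 = -383/112.

7.9107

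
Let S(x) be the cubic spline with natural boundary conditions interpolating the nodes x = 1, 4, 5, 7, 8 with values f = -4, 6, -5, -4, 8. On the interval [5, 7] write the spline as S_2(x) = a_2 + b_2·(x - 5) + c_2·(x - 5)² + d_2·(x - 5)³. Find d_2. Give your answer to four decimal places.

-0.2523

Put M_i = S'' at the i-th knot. Here h = (3, 1, 2, 1) and Δ = (10/3, -11, 1/2, 12), so the interior equations h_(i-1)·M_(i-1) + 2(h_(i-1)+h_i)·M_i + h_i·M_(i+1) = 6(Δ_i − Δ_(i-1)) read
  3·M_0 + 8·M_1 + 1·M_2 = 6(Δ_1 - Δ_0) = -86
  1·M_1 + 6·M_2 + 2·M_3 = 6(Δ_2 - Δ_1) = 69
  2·M_2 + 6·M_3 + 1·M_4 = 6(Δ_3 - Δ_2) = 69
Natural end conditions: M_0 = M_4 = 0.
Solving: M_0 = 0, M_1 = -1514/125, M_2 = 1362/125, M_3 = 1967/250, M_4 = 0.
On [5, 7], with S_2(x) = a_2 + b_2·(x - 5) + c_2·(x - 5)² + d_2·(x - 5)³: c_2 = M_2/2 = 681/125, d_2 = (M_3 - M_2)/(6h_2) = -757/3000, b_2 = Δ_2 - h_2(2M_2 + M_3)/6 = -704/75.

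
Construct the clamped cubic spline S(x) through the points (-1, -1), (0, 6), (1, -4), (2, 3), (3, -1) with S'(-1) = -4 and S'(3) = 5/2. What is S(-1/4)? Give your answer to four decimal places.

Write M_i for S''(x_i). With h_i = 1, 1, 1, 1 and divided differences Δ_i = 7, -10, 7, -4, the continuity of S' gives the tridiagonal system
  1·M_0 + 4·M_1 + 1·M_2 = 6(Δ_1 - Δ_0) = -102
  1·M_1 + 4·M_2 + 1·M_3 = 6(Δ_2 - Δ_1) = 102
  1·M_2 + 4·M_3 + 1·M_4 = 6(Δ_3 - Δ_2) = -66
Clamped end conditions give two more equations: 2h_0·M_0 + h_0·M_1 = 6(Δ_0 - S'(-1)) = 66 and h_3·M_3 + 2h_3·M_4 = 6(S'(3) - Δ_3) = 39.
Solving the tridiagonal system: M_0 = 3313/56, M_1 = -1465/28, M_2 = 385/8, M_3 = -1069/28, M_4 = 2161/56.
On [-1, 0], S(x) = -1 - 4·(x + 1) + 3313/112·(x + 1)² - 2081/112·(x + 1)³.
With (x + 1) = 3/4: S(-1/4) = 34409/7168.

4.8004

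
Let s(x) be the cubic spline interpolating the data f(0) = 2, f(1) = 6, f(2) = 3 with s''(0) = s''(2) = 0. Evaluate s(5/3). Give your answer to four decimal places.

Write σ_i for s''(x_i). With h_i = 1, 1 and divided differences Δ_i = 4, -3, the continuity of s' gives the tridiagonal system
  1·σ_0 + 4·σ_1 + 1·σ_2 = 6(Δ_1 - Δ_0) = -42
Natural end conditions: σ_0 = σ_2 = 0.
Solving the tridiagonal system: σ_0 = 0, σ_1 = -21/2, σ_2 = 0.
On [1, 2], s(x) = 6 + 1/2·(x - 1) - 21/4·(x - 1)² + 7/4·(x - 1)³.
With (x - 1) = 2/3: s(5/3) = 122/27.

4.5185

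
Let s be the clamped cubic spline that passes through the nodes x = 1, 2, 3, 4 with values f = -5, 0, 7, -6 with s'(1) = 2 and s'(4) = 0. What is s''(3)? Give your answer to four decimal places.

With σ_i denoting the second derivative at x_i, h_i = 1, 1, 1, and Δ_i = (y_(i+1) − y_i)/h_i = 5, 7, -13:
  1·σ_0 + 4·σ_1 + 1·σ_2 = 6(Δ_1 - Δ_0) = 12
  1·σ_1 + 4·σ_2 + 1·σ_3 = 6(Δ_2 - Δ_1) = -120
Clamped end conditions give two more equations: 2h_0·σ_0 + h_0·σ_1 = 6(Δ_0 - s'(1)) = 18 and h_2·σ_2 + 2h_2·σ_3 = 6(s'(4) - Δ_2) = 78.
Forward elimination and back-substitution give σ_0 = 22/15, σ_1 = 226/15, σ_2 = -746/15, σ_3 = 958/15.

-49.7333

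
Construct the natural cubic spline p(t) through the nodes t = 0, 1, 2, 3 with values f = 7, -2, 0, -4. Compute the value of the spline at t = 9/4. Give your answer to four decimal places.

Let M_i = p''(x_i). Step sizes h_i = 1, 1, 1; slopes of the chords Δ_i = (y_(i+1) - y_i)/h_i = -9, 2, -4.
  1·M_0 + 4·M_1 + 1·M_2 = 6(Δ_1 - Δ_0) = 66
  1·M_1 + 4·M_2 + 1·M_3 = 6(Δ_2 - Δ_1) = -36
Natural end conditions: M_0 = M_3 = 0.
Solving the tridiagonal system: M_0 = 0, M_1 = 20, M_2 = -14, M_3 = 0.
On [2, 3], p(t) = 0 + 2/3·(t - 2) - 7·(t - 2)² + 7/3·(t - 2)³.
With (t - 2) = 1/4: p(9/4) = -15/64.

-0.2344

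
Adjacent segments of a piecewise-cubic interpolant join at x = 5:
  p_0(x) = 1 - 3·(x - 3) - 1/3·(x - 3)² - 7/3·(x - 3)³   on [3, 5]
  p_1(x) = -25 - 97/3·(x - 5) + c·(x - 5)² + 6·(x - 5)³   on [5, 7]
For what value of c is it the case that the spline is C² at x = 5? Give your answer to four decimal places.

-14.3333

p_0''(x) = -2/3 - 14·(x - 3), so p_0''(5) = -86/3. On the right, p_1''(5) = 2c, so c = -43/3.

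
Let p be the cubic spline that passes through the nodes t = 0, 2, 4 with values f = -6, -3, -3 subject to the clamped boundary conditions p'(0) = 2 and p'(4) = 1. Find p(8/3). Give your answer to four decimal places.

-3.0370

Let σ_i = p''(x_i). Step sizes h_i = 2, 2; slopes of the chords Δ_i = (y_(i+1) - y_i)/h_i = 3/2, 0.
  2·σ_0 + 8·σ_1 + 2·σ_2 = 6(Δ_1 - Δ_0) = -9
Clamped end conditions give two more equations: 2h_0·σ_0 + h_0·σ_1 = 6(Δ_0 - p'(0)) = -3 and h_1·σ_1 + 2h_1·σ_2 = 6(p'(4) - Δ_1) = 6.
Solving the tridiagonal system: σ_0 = 1/8, σ_1 = -7/4, σ_2 = 19/8.
On [2, 4], p(t) = -3 + 3/8·(t - 2) - 7/8·(t - 2)² + 11/32·(t - 2)³.
With (t - 2) = 2/3: p(8/3) = -82/27.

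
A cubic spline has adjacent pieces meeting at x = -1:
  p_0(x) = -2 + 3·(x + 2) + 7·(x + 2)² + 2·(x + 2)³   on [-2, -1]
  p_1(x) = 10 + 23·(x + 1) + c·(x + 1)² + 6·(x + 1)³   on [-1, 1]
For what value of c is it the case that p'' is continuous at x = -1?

p_0''(x) = 14 + 12·(x + 2), so p_0''(-1) = 26. On the right, p_1''(-1) = 2c, so c = 13.

13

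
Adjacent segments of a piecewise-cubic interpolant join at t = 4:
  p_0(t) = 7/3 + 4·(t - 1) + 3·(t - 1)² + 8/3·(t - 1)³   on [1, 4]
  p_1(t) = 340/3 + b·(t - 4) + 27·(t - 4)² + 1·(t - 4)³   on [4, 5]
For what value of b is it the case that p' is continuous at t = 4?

94

p_0'(t) = 4 + 6·(t - 1) + 8·(t - 1)², so p_0'(4) = 94. On the right, p_1'(4) = b, so b = 94.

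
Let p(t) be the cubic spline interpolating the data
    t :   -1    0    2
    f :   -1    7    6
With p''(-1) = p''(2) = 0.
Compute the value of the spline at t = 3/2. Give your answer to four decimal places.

With M_i denoting the second derivative at x_i, h_i = 1, 2, and Δ_i = (y_(i+1) − y_i)/h_i = 8, -1/2:
  1·M_0 + 6·M_1 + 2·M_2 = 6(Δ_1 - Δ_0) = -51
Natural end conditions: M_0 = M_2 = 0.
Solving the tridiagonal system: M_0 = 0, M_1 = -17/2, M_2 = 0.
On [0, 2], p(t) = 7 + 31/6·t - 17/4·t² + 17/24·t³.
With t = 3/2: p(3/2) = 485/64.

7.5781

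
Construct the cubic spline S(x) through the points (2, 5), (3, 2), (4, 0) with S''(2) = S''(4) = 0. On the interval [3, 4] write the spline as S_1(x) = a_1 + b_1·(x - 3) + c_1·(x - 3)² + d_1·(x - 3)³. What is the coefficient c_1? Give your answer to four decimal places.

0.7500

With M_i denoting the second derivative at x_i, h_i = 1, 1, and Δ_i = (y_(i+1) − y_i)/h_i = -3, -2:
  1·M_0 + 4·M_1 + 1·M_2 = 6(Δ_1 - Δ_0) = 6
Natural end conditions: M_0 = M_2 = 0.
Solving the tridiagonal system: M_0 = 0, M_1 = 3/2, M_2 = 0.
On [3, 4], with S_1(x) = a_1 + b_1·(x - 3) + c_1·(x - 3)² + d_1·(x - 3)³: c_1 = M_1/2 = 3/4, d_1 = (M_2 - M_1)/(6h_1) = -1/4, b_1 = Δ_1 - h_1(2M_1 + M_2)/6 = -5/2.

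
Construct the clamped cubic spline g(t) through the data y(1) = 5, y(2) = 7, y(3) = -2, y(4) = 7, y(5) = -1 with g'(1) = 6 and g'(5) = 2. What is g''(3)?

47

With M_i denoting the second derivative at x_i, h_i = 1, 1, 1, 1, and Δ_i = (y_(i+1) − y_i)/h_i = 2, -9, 9, -8:
  1·M_0 + 4·M_1 + 1·M_2 = 6(Δ_1 - Δ_0) = -66
  1·M_1 + 4·M_2 + 1·M_3 = 6(Δ_2 - Δ_1) = 108
  1·M_2 + 4·M_3 + 1·M_4 = 6(Δ_3 - Δ_2) = -102
Clamped end conditions give two more equations: 2h_0·M_0 + h_0·M_1 = 6(Δ_0 - g'(1)) = -24 and h_3·M_3 + 2h_3·M_4 = 6(g'(5) - Δ_3) = 60.
Solving: M_0 = 17/7, M_1 = -202/7, M_2 = 47, M_3 = -358/7, M_4 = 389/7.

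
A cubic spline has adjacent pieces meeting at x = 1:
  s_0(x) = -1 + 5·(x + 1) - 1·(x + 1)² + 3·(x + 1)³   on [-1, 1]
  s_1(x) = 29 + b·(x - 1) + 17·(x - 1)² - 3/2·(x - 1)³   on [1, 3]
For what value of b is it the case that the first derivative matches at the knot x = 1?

s_0'(x) = 5 - 2·(x + 1) + 9·(x + 1)², so s_0'(1) = 37. On the right, s_1'(1) = b, so b = 37.

37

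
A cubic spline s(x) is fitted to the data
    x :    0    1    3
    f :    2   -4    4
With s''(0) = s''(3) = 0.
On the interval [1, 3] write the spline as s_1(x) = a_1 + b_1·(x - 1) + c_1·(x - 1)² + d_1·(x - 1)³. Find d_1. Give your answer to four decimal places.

-0.8333

Put M_i = s'' at the i-th knot. Here h = (1, 2) and Δ = (-6, 4), so the interior equations h_(i-1)·M_(i-1) + 2(h_(i-1)+h_i)·M_i + h_i·M_(i+1) = 6(Δ_i − Δ_(i-1)) read
  1·M_0 + 6·M_1 + 2·M_2 = 6(Δ_1 - Δ_0) = 60
Natural end conditions: M_0 = M_2 = 0.
Forward elimination and back-substitution give M_0 = 0, M_1 = 10, M_2 = 0.
On [1, 3], with s_1(x) = a_1 + b_1·(x - 1) + c_1·(x - 1)² + d_1·(x - 1)³: c_1 = M_1/2 = 5, d_1 = (M_2 - M_1)/(6h_1) = -5/6, b_1 = Δ_1 - h_1(2M_1 + M_2)/6 = -8/3.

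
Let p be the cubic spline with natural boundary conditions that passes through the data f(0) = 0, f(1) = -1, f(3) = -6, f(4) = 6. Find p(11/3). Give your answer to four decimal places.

1.1667

With M_i denoting the second derivative at x_i, h_i = 1, 2, 1, and Δ_i = (y_(i+1) − y_i)/h_i = -1, -5/2, 12:
  1·M_0 + 6·M_1 + 2·M_2 = 6(Δ_1 - Δ_0) = -9
  2·M_1 + 6·M_2 + 1·M_3 = 6(Δ_2 - Δ_1) = 87
Natural end conditions: M_0 = M_3 = 0.
Solving: M_0 = 0, M_1 = -57/8, M_2 = 135/8, M_3 = 0.
On [3, 4], p(x) = -6 + 51/8·(x - 3) + 135/16·(x - 3)² - 45/16·(x - 3)³.
With (x - 3) = 2/3: p(11/3) = 7/6.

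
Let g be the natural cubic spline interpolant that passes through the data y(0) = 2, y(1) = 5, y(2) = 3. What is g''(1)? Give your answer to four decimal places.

Write m_i for g''(x_i). With h_i = 1, 1 and divided differences Δ_i = 3, -2, the continuity of g' gives the tridiagonal system
  1·m_0 + 4·m_1 + 1·m_2 = 6(Δ_1 - Δ_0) = -30
Natural end conditions: m_0 = m_2 = 0.
Hence m_0 = 0, m_1 = -15/2, m_2 = 0.

-7.5000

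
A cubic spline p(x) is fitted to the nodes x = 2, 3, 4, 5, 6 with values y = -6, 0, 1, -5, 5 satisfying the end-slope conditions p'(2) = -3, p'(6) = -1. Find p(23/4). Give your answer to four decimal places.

3.8117

Put m_i = p'' at the i-th knot. Here h = (1, 1, 1, 1) and Δ = (6, 1, -6, 10), so the interior equations h_(i-1)·m_(i-1) + 2(h_(i-1)+h_i)·m_i + h_i·m_(i+1) = 6(Δ_i − Δ_(i-1)) read
  1·m_0 + 4·m_1 + 1·m_2 = 6(Δ_1 - Δ_0) = -30
  1·m_1 + 4·m_2 + 1·m_3 = 6(Δ_2 - Δ_1) = -42
  1·m_2 + 4·m_3 + 1·m_4 = 6(Δ_3 - Δ_2) = 96
Clamped end conditions give two more equations: 2h_0·m_0 + h_0·m_1 = 6(Δ_0 - p'(2)) = 54 and h_3·m_3 + 2h_3·m_4 = 6(p'(6) - Δ_3) = -66.
Solving: m_0 = 911/28, m_1 = -155/14, m_2 = -73/4, m_3 = 589/14, m_4 = -1513/28.
On [5, 6], p(x) = -5 + 279/56·(x - 5) + 589/28·(x - 5)² - 897/56·(x - 5)³.
With (x - 5) = 3/4: p(23/4) = 13661/3584.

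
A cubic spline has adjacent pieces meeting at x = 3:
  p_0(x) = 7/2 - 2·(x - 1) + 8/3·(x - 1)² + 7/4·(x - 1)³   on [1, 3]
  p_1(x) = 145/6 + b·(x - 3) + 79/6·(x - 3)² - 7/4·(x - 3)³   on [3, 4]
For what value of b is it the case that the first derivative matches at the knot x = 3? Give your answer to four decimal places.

29.6667

p_0'(x) = -2 + 16/3·(x - 1) + 21/4·(x - 1)², so p_0'(3) = 89/3. On the right, p_1'(3) = b, so b = 89/3.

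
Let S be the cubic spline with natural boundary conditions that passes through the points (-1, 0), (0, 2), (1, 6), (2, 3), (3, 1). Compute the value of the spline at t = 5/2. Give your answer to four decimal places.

Put m_i = S'' at the i-th knot. Here h = (1, 1, 1, 1) and Δ = (2, 4, -3, -2), so the interior equations h_(i-1)·m_(i-1) + 2(h_(i-1)+h_i)·m_i + h_i·m_(i+1) = 6(Δ_i − Δ_(i-1)) read
  1·m_0 + 4·m_1 + 1·m_2 = 6(Δ_1 - Δ_0) = 12
  1·m_1 + 4·m_2 + 1·m_3 = 6(Δ_2 - Δ_1) = -42
  1·m_2 + 4·m_3 + 1·m_4 = 6(Δ_3 - Δ_2) = 6
Natural end conditions: m_0 = m_4 = 0.
Hence m_0 = 0, m_1 = 177/28, m_2 = -93/7, m_3 = 135/28, m_4 = 0.
On [2, 3], S(t) = 3 - 101/28·(t - 2) + 135/56·(t - 2)² - 45/56·(t - 2)³.
With (t - 2) = 1/2: S(5/2) = 761/448.

1.6987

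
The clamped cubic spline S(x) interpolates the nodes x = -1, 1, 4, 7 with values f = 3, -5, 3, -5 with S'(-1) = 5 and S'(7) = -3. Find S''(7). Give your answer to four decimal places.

2.4737

Put σ_i = S'' at the i-th knot. Here h = (2, 3, 3) and Δ = (-4, 8/3, -8/3), so the interior equations h_(i-1)·σ_(i-1) + 2(h_(i-1)+h_i)·σ_i + h_i·σ_(i+1) = 6(Δ_i − Δ_(i-1)) read
  2·σ_0 + 10·σ_1 + 3·σ_2 = 6(Δ_1 - Δ_0) = 40
  3·σ_1 + 12·σ_2 + 3·σ_3 = 6(Δ_2 - Δ_1) = -32
Clamped end conditions give two more equations: 2h_0·σ_0 + h_0·σ_1 = 6(Δ_0 - S'(-1)) = -54 and h_2·σ_2 + 2h_2·σ_3 = 6(S'(7) - Δ_2) = -2.
Hence σ_0 = -345/19, σ_1 = 177/19, σ_2 = -320/57, σ_3 = 47/19.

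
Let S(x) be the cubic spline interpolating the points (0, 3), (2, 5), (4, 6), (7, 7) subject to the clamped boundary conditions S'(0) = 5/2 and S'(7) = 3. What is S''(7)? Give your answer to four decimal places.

Put M_i = S'' at the i-th knot. Here h = (2, 2, 3) and Δ = (1, 1/2, 1/3), so the interior equations h_(i-1)·M_(i-1) + 2(h_(i-1)+h_i)·M_i + h_i·M_(i+1) = 6(Δ_i − Δ_(i-1)) read
  2·M_0 + 8·M_1 + 2·M_2 = 6(Δ_1 - Δ_0) = -3
  2·M_1 + 10·M_2 + 3·M_3 = 6(Δ_2 - Δ_1) = -1
Clamped end conditions give two more equations: 2h_0·M_0 + h_0·M_1 = 6(Δ_0 - S'(0)) = -9 and h_2·M_2 + 2h_2·M_3 = 6(S'(7) - Δ_2) = 16.
Solving the tridiagonal system: M_0 = -187/74, M_1 = 41/74, M_2 = -44/37, M_3 = 362/111.

3.2613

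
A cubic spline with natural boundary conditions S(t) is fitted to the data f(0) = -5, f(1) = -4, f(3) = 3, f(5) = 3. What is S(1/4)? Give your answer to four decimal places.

-4.8938

Put M_i = S'' at the i-th knot. Here h = (1, 2, 2) and Δ = (1, 7/2, 0), so the interior equations h_(i-1)·M_(i-1) + 2(h_(i-1)+h_i)·M_i + h_i·M_(i+1) = 6(Δ_i − Δ_(i-1)) read
  1·M_0 + 6·M_1 + 2·M_2 = 6(Δ_1 - Δ_0) = 15
  2·M_1 + 8·M_2 + 2·M_3 = 6(Δ_2 - Δ_1) = -21
Natural end conditions: M_0 = M_3 = 0.
Forward elimination and back-substitution give M_0 = 0, M_1 = 81/22, M_2 = -39/11, M_3 = 0.
On [0, 1], S(t) = -5 + 17/44·t + 0·t² + 27/44·t³.
With t = 1/4: S(1/4) = -13781/2816.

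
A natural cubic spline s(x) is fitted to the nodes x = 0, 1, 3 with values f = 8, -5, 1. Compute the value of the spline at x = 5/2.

With m_i denoting the second derivative at x_i, h_i = 1, 2, and Δ_i = (y_(i+1) − y_i)/h_i = -13, 3:
  1·m_0 + 6·m_1 + 2·m_2 = 6(Δ_1 - Δ_0) = 96
Natural end conditions: m_0 = m_2 = 0.
Solving: m_0 = 0, m_1 = 16, m_2 = 0.
On [1, 3], s(x) = -5 - 23/3·(x - 1) + 8·(x - 1)² - 4/3·(x - 1)³.
With (x - 1) = 3/2: s(5/2) = -3.

-3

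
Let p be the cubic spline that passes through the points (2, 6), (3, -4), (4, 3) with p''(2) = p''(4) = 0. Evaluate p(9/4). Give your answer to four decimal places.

2.5039

Put M_i = p'' at the i-th knot. Here h = (1, 1) and Δ = (-10, 7), so the interior equations h_(i-1)·M_(i-1) + 2(h_(i-1)+h_i)·M_i + h_i·M_(i+1) = 6(Δ_i − Δ_(i-1)) read
  1·M_0 + 4·M_1 + 1·M_2 = 6(Δ_1 - Δ_0) = 102
Natural end conditions: M_0 = M_2 = 0.
Solving: M_0 = 0, M_1 = 51/2, M_2 = 0.
On [2, 3], p(x) = 6 - 57/4·(x - 2) + 0·(x - 2)² + 17/4·(x - 2)³.
With (x - 2) = 1/4: p(9/4) = 641/256.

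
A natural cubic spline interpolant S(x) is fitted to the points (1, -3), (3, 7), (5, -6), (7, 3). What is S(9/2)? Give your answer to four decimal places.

Let M_i = S''(x_i). Step sizes h_i = 2, 2, 2; slopes of the chords Δ_i = (y_(i+1) - y_i)/h_i = 5, -13/2, 9/2.
  2·M_0 + 8·M_1 + 2·M_2 = 6(Δ_1 - Δ_0) = -69
  2·M_1 + 8·M_2 + 2·M_3 = 6(Δ_2 - Δ_1) = 66
Natural end conditions: M_0 = M_3 = 0.
Hence M_0 = 0, M_1 = -57/5, M_2 = 111/10, M_3 = 0.
On [3, 5], S(x) = 7 - 13/5·(x - 3) - 57/10·(x - 3)² + 15/8·(x - 3)³.
With (x - 3) = 3/2: S(9/2) = -1087/320.

-3.3969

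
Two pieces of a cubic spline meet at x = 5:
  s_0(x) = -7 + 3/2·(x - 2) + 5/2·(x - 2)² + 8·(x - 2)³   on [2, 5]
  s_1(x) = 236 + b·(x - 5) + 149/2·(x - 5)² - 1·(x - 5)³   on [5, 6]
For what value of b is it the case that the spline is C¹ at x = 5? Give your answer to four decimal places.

s_0'(x) = 3/2 + 5·(x - 2) + 24·(x - 2)², so s_0'(5) = 465/2. On the right, s_1'(5) = b, so b = 465/2.

232.5000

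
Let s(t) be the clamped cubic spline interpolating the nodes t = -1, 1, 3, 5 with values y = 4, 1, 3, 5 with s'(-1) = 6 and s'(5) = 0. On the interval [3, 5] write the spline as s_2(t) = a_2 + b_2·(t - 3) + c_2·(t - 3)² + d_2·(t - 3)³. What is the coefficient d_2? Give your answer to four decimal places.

With M_i denoting the second derivative at x_i, h_i = 2, 2, 2, and Δ_i = (y_(i+1) − y_i)/h_i = -3/2, 1, 1:
  2·M_0 + 8·M_1 + 2·M_2 = 6(Δ_1 - Δ_0) = 15
  2·M_1 + 8·M_2 + 2·M_3 = 6(Δ_2 - Δ_1) = 0
Clamped end conditions give two more equations: 2h_0·M_0 + h_0·M_1 = 6(Δ_0 - s'(-1)) = -45 and h_2·M_2 + 2h_2·M_3 = 6(s'(5) - Δ_2) = -6.
Solving the tridiagonal system: M_0 = -141/10, M_1 = 57/10, M_2 = -6/5, M_3 = -9/10.
On [3, 5], with s_2(t) = a_2 + b_2·(t - 3) + c_2·(t - 3)² + d_2·(t - 3)³: c_2 = M_2/2 = -3/5, d_2 = (M_3 - M_2)/(6h_2) = 1/40, b_2 = Δ_2 - h_2(2M_2 + M_3)/6 = 21/10.

0.0250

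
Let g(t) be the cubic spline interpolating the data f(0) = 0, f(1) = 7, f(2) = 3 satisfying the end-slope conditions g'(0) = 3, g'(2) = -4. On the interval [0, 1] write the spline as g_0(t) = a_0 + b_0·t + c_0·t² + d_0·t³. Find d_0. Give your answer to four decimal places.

Write m_i for g''(x_i). With h_i = 1, 1 and divided differences Δ_i = 7, -4, the continuity of g' gives the tridiagonal system
  1·m_0 + 4·m_1 + 1·m_2 = 6(Δ_1 - Δ_0) = -66
Clamped end conditions give two more equations: 2h_0·m_0 + h_0·m_1 = 6(Δ_0 - g'(0)) = 24 and h_1·m_1 + 2h_1·m_2 = 6(g'(2) - Δ_1) = 0.
Forward elimination and back-substitution give m_0 = 25, m_1 = -26, m_2 = 13.
On [0, 1], with g_0(t) = a_0 + b_0·t + c_0·t² + d_0·t³: c_0 = m_0/2 = 25/2, d_0 = (m_1 - m_0)/(6h_0) = -17/2, b_0 = Δ_0 - h_0(2m_0 + m_1)/6 = 3.

-8.5000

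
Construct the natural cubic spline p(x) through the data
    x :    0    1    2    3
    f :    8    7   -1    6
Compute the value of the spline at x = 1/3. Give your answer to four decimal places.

Let m_i = p''(x_i). Step sizes h_i = 1, 1, 1; slopes of the chords Δ_i = (y_(i+1) - y_i)/h_i = -1, -8, 7.
  1·m_0 + 4·m_1 + 1·m_2 = 6(Δ_1 - Δ_0) = -42
  1·m_1 + 4·m_2 + 1·m_3 = 6(Δ_2 - Δ_1) = 90
Natural end conditions: m_0 = m_3 = 0.
Forward elimination and back-substitution give m_0 = 0, m_1 = -86/5, m_2 = 134/5, m_3 = 0.
On [0, 1], p(x) = 8 + 28/15·x + 0·x² - 43/15·x³.
With x = 1/3: p(1/3) = 3449/405.

8.5160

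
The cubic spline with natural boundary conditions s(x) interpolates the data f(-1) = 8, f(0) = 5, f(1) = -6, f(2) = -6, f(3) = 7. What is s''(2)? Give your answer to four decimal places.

Let m_i = s''(x_i). Step sizes h_i = 1, 1, 1, 1; slopes of the chords Δ_i = (y_(i+1) - y_i)/h_i = -3, -11, 0, 13.
  1·m_0 + 4·m_1 + 1·m_2 = 6(Δ_1 - Δ_0) = -48
  1·m_1 + 4·m_2 + 1·m_3 = 6(Δ_2 - Δ_1) = 66
  1·m_2 + 4·m_3 + 1·m_4 = 6(Δ_3 - Δ_2) = 78
Natural end conditions: m_0 = m_4 = 0.
Forward elimination and back-substitution give m_0 = 0, m_1 = -453/28, m_2 = 117/7, m_3 = 429/28, m_4 = 0.

15.3214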